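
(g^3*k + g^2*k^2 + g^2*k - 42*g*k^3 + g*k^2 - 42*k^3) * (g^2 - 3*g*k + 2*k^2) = g^5*k - 2*g^4*k^2 + g^4*k - 43*g^3*k^3 - 2*g^3*k^2 + 128*g^2*k^4 - 43*g^2*k^3 - 84*g*k^5 + 128*g*k^4 - 84*k^5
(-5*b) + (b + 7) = 7 - 4*b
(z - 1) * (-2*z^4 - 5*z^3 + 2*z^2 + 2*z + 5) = -2*z^5 - 3*z^4 + 7*z^3 + 3*z - 5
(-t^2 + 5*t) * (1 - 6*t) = 6*t^3 - 31*t^2 + 5*t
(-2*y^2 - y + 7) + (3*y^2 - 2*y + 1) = y^2 - 3*y + 8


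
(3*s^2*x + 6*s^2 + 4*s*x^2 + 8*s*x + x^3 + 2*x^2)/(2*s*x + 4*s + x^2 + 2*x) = (3*s^2 + 4*s*x + x^2)/(2*s + x)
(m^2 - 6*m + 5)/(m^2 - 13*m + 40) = (m - 1)/(m - 8)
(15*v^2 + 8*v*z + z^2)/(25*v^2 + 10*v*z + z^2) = (3*v + z)/(5*v + z)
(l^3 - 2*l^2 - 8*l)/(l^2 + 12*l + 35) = l*(l^2 - 2*l - 8)/(l^2 + 12*l + 35)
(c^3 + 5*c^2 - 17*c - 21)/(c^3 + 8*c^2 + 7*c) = (c - 3)/c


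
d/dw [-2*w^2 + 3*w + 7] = 3 - 4*w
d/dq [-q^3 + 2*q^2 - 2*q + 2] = -3*q^2 + 4*q - 2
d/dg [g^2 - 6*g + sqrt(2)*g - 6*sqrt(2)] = 2*g - 6 + sqrt(2)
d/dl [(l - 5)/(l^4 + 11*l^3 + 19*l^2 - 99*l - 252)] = (l^4 + 11*l^3 + 19*l^2 - 99*l - (l - 5)*(4*l^3 + 33*l^2 + 38*l - 99) - 252)/(l^4 + 11*l^3 + 19*l^2 - 99*l - 252)^2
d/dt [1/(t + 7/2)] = -4/(2*t + 7)^2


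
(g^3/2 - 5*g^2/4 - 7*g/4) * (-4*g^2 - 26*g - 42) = -2*g^5 - 8*g^4 + 37*g^3/2 + 98*g^2 + 147*g/2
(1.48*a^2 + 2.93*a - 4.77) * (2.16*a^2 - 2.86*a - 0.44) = 3.1968*a^4 + 2.096*a^3 - 19.3342*a^2 + 12.353*a + 2.0988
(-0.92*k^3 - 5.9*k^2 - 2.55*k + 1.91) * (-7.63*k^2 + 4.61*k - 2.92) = 7.0196*k^5 + 40.7758*k^4 - 5.05610000000001*k^3 - 9.1008*k^2 + 16.2511*k - 5.5772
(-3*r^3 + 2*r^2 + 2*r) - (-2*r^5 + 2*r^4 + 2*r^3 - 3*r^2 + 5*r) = 2*r^5 - 2*r^4 - 5*r^3 + 5*r^2 - 3*r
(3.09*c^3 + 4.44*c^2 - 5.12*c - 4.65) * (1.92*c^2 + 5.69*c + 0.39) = 5.9328*c^5 + 26.1069*c^4 + 16.6383*c^3 - 36.3292*c^2 - 28.4553*c - 1.8135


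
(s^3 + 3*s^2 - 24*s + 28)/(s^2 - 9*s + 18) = (s^3 + 3*s^2 - 24*s + 28)/(s^2 - 9*s + 18)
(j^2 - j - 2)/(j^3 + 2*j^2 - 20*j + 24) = (j + 1)/(j^2 + 4*j - 12)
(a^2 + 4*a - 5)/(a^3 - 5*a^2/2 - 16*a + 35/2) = 2*(a + 5)/(2*a^2 - 3*a - 35)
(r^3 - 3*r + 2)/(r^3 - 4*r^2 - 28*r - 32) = (r^2 - 2*r + 1)/(r^2 - 6*r - 16)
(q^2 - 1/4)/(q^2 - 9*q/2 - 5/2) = (q - 1/2)/(q - 5)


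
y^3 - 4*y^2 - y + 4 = (y - 4)*(y - 1)*(y + 1)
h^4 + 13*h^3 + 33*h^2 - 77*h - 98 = (h - 2)*(h + 1)*(h + 7)^2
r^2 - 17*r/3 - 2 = (r - 6)*(r + 1/3)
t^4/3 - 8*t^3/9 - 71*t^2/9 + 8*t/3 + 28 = (t/3 + 1)*(t - 6)*(t - 2)*(t + 7/3)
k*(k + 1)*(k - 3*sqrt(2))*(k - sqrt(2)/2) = k^4 - 7*sqrt(2)*k^3/2 + k^3 - 7*sqrt(2)*k^2/2 + 3*k^2 + 3*k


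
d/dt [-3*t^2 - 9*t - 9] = -6*t - 9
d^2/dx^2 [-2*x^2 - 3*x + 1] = -4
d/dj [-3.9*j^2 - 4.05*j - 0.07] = -7.8*j - 4.05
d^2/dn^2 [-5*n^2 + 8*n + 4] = -10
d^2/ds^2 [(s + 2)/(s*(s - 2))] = 2*(s^3 + 6*s^2 - 12*s + 8)/(s^3*(s^3 - 6*s^2 + 12*s - 8))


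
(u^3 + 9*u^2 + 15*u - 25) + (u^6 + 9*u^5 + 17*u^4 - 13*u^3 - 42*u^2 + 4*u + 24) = u^6 + 9*u^5 + 17*u^4 - 12*u^3 - 33*u^2 + 19*u - 1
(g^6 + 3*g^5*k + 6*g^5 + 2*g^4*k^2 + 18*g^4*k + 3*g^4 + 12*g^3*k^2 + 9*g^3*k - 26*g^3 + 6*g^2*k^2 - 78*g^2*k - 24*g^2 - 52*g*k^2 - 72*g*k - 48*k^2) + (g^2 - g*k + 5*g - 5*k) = g^6 + 3*g^5*k + 6*g^5 + 2*g^4*k^2 + 18*g^4*k + 3*g^4 + 12*g^3*k^2 + 9*g^3*k - 26*g^3 + 6*g^2*k^2 - 78*g^2*k - 23*g^2 - 52*g*k^2 - 73*g*k + 5*g - 48*k^2 - 5*k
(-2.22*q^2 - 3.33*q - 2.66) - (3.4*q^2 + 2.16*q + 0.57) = -5.62*q^2 - 5.49*q - 3.23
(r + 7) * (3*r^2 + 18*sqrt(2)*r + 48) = 3*r^3 + 21*r^2 + 18*sqrt(2)*r^2 + 48*r + 126*sqrt(2)*r + 336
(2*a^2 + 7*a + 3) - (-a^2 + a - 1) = 3*a^2 + 6*a + 4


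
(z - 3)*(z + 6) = z^2 + 3*z - 18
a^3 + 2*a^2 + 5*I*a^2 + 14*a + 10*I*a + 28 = (a + 2)*(a - 2*I)*(a + 7*I)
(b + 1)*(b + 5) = b^2 + 6*b + 5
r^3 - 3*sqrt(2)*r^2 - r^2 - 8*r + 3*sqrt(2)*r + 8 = (r - 1)*(r - 4*sqrt(2))*(r + sqrt(2))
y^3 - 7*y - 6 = (y - 3)*(y + 1)*(y + 2)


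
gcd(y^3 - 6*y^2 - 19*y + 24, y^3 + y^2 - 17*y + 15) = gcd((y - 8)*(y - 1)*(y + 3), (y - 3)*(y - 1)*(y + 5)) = y - 1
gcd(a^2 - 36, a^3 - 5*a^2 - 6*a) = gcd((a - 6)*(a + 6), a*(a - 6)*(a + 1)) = a - 6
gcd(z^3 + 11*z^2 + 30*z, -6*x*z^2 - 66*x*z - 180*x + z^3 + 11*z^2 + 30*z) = z^2 + 11*z + 30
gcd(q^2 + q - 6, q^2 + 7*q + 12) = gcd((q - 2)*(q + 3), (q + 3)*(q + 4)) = q + 3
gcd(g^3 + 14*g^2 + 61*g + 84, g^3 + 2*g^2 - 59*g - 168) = g^2 + 10*g + 21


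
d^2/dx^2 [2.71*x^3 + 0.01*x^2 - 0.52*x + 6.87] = 16.26*x + 0.02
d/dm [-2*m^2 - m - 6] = -4*m - 1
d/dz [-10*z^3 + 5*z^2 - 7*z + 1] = -30*z^2 + 10*z - 7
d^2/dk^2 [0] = 0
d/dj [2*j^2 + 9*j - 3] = 4*j + 9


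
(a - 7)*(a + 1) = a^2 - 6*a - 7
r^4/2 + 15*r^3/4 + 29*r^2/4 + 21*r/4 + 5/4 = (r/2 + 1/2)*(r + 1/2)*(r + 1)*(r + 5)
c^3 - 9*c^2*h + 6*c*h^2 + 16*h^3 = (c - 8*h)*(c - 2*h)*(c + h)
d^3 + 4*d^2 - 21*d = d*(d - 3)*(d + 7)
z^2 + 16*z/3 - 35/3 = (z - 5/3)*(z + 7)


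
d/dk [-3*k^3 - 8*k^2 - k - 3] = -9*k^2 - 16*k - 1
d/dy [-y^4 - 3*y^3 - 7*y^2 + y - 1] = -4*y^3 - 9*y^2 - 14*y + 1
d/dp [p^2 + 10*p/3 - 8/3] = 2*p + 10/3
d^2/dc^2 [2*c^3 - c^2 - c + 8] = 12*c - 2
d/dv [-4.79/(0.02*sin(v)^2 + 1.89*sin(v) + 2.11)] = (0.1916*sin(v) + 9.0531)*cos(v)/(0.02*sin(v)^2 + 1.89*sin(v) + 2.11)^2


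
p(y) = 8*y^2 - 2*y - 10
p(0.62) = -8.16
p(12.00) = 1118.00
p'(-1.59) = -27.44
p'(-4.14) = -68.24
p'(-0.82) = -15.12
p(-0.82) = -2.98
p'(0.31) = 2.96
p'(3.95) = 61.20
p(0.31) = -9.85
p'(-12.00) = -194.00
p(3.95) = 106.92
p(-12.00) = 1166.00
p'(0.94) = 13.04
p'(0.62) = 7.92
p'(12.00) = 190.00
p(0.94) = -4.81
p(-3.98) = 124.68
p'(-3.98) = -65.68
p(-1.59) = 13.40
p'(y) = 16*y - 2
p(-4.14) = 135.40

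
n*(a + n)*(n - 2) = a*n^2 - 2*a*n + n^3 - 2*n^2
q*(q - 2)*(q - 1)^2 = q^4 - 4*q^3 + 5*q^2 - 2*q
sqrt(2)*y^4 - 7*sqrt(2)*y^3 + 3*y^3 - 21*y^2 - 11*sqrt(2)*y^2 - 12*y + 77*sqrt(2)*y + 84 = (y - 7)*(y - 2*sqrt(2))*(y + 3*sqrt(2))*(sqrt(2)*y + 1)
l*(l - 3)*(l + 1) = l^3 - 2*l^2 - 3*l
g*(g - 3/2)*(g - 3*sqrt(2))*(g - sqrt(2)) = g^4 - 4*sqrt(2)*g^3 - 3*g^3/2 + 6*g^2 + 6*sqrt(2)*g^2 - 9*g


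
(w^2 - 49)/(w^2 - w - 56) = (w - 7)/(w - 8)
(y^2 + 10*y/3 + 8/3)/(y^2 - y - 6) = (y + 4/3)/(y - 3)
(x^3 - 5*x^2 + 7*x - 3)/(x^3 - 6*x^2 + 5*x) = (x^2 - 4*x + 3)/(x*(x - 5))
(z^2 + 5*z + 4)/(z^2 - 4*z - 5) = (z + 4)/(z - 5)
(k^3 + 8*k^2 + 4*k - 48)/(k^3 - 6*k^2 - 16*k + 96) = (k^2 + 4*k - 12)/(k^2 - 10*k + 24)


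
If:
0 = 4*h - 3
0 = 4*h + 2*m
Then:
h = 3/4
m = -3/2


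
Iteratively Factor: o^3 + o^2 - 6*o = (o + 3)*(o^2 - 2*o) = (o - 2)*(o + 3)*(o)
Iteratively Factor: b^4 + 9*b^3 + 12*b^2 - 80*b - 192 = (b + 4)*(b^3 + 5*b^2 - 8*b - 48) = (b + 4)^2*(b^2 + b - 12) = (b - 3)*(b + 4)^2*(b + 4)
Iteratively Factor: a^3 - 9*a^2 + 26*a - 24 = (a - 3)*(a^2 - 6*a + 8) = (a - 4)*(a - 3)*(a - 2)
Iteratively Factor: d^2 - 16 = (d + 4)*(d - 4)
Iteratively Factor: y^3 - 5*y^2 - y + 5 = (y + 1)*(y^2 - 6*y + 5) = (y - 5)*(y + 1)*(y - 1)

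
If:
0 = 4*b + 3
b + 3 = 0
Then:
No Solution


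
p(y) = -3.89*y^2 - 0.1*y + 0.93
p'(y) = -7.78*y - 0.1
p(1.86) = -12.71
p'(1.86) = -14.57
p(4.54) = -79.70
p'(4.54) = -35.42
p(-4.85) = -90.09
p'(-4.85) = 37.63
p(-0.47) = 0.12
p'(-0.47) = 3.56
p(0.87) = -2.10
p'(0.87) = -6.87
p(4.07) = -63.91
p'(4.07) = -31.76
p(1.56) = -8.69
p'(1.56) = -12.24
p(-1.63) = -9.24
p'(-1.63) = 12.58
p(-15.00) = -872.82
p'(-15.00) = 116.60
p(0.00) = 0.93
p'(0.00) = -0.10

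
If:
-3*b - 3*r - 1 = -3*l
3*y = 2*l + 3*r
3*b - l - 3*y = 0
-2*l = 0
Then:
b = -1/6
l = 0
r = -1/6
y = -1/6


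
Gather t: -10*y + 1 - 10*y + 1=2 - 20*y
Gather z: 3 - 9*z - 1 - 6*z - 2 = -15*z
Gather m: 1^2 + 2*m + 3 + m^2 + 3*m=m^2 + 5*m + 4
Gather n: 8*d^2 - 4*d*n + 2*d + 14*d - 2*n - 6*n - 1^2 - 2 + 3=8*d^2 + 16*d + n*(-4*d - 8)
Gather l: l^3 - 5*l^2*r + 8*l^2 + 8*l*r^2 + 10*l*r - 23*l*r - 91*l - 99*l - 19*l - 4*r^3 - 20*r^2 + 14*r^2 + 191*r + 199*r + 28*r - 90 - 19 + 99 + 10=l^3 + l^2*(8 - 5*r) + l*(8*r^2 - 13*r - 209) - 4*r^3 - 6*r^2 + 418*r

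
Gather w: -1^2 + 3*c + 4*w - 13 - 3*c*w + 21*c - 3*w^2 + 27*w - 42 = 24*c - 3*w^2 + w*(31 - 3*c) - 56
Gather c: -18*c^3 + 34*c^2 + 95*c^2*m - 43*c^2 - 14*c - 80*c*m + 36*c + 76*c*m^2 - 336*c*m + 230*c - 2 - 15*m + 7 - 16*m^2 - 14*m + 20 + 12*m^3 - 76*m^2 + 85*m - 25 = -18*c^3 + c^2*(95*m - 9) + c*(76*m^2 - 416*m + 252) + 12*m^3 - 92*m^2 + 56*m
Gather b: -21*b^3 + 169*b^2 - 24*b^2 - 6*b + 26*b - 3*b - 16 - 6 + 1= -21*b^3 + 145*b^2 + 17*b - 21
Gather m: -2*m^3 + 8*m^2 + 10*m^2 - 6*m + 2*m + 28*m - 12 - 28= -2*m^3 + 18*m^2 + 24*m - 40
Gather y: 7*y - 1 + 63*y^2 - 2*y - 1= 63*y^2 + 5*y - 2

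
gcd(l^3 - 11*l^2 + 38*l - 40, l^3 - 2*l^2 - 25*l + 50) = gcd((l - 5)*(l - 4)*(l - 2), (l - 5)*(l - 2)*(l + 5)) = l^2 - 7*l + 10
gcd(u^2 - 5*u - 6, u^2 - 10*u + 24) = u - 6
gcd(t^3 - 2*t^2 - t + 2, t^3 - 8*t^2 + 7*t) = t - 1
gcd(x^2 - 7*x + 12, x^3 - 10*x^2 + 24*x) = x - 4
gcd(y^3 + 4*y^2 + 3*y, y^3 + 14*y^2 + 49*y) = y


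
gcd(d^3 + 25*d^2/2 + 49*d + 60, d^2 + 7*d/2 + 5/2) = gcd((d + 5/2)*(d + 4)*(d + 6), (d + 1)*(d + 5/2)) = d + 5/2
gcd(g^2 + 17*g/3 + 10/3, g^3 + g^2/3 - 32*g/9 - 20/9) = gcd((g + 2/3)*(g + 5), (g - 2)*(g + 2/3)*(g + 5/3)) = g + 2/3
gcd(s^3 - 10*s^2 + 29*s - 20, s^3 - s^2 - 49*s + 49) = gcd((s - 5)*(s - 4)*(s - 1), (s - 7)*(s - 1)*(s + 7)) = s - 1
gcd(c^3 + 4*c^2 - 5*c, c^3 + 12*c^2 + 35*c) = c^2 + 5*c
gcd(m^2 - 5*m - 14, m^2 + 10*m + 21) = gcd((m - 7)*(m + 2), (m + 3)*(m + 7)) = 1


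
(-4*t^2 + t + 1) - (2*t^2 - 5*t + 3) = -6*t^2 + 6*t - 2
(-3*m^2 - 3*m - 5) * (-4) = 12*m^2 + 12*m + 20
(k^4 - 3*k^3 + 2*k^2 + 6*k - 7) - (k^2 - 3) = k^4 - 3*k^3 + k^2 + 6*k - 4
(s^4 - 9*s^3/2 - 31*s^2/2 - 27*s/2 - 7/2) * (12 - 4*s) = -4*s^5 + 30*s^4 + 8*s^3 - 132*s^2 - 148*s - 42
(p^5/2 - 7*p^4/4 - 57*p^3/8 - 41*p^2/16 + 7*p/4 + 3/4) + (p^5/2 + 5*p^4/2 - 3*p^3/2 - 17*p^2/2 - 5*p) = p^5 + 3*p^4/4 - 69*p^3/8 - 177*p^2/16 - 13*p/4 + 3/4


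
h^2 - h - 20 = (h - 5)*(h + 4)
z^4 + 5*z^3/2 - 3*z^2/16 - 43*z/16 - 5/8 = (z - 1)*(z + 1/4)*(z + 5/4)*(z + 2)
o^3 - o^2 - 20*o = o*(o - 5)*(o + 4)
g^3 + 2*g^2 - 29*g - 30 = (g - 5)*(g + 1)*(g + 6)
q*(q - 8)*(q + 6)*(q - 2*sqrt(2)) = q^4 - 2*sqrt(2)*q^3 - 2*q^3 - 48*q^2 + 4*sqrt(2)*q^2 + 96*sqrt(2)*q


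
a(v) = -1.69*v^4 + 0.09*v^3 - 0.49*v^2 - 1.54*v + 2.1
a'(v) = -6.76*v^3 + 0.27*v^2 - 0.98*v - 1.54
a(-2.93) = -124.41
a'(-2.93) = 173.69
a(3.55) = -273.93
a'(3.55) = -304.05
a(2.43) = -62.17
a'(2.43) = -99.33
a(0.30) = 1.58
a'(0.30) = -1.99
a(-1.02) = 1.24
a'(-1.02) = 6.91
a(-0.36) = 2.56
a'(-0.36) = -0.84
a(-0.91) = 1.87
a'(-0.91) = 4.67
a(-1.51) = -5.79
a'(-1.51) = 23.83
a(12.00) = -34975.26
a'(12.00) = -11655.70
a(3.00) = -141.39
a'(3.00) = -184.57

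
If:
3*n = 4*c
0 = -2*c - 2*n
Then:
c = 0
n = 0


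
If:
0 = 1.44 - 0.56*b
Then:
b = 2.57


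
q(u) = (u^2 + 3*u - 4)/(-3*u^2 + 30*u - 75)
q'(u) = (2*u + 3)/(-3*u^2 + 30*u - 75) + (6*u - 30)*(u^2 + 3*u - 4)/(-3*u^2 + 30*u - 75)^2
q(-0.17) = 0.06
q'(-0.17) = -0.01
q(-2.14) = 0.04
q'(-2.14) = 0.02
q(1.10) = -0.01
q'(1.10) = -0.12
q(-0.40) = 0.06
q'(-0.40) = -0.00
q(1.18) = -0.02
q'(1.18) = -0.13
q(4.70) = -119.22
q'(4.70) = -840.74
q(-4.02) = -0.00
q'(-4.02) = 0.02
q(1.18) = -0.02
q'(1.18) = -0.13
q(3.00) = -1.17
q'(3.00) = -1.92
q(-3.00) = 0.02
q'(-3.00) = 0.02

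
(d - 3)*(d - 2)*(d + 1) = d^3 - 4*d^2 + d + 6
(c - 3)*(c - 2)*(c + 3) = c^3 - 2*c^2 - 9*c + 18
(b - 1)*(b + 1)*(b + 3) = b^3 + 3*b^2 - b - 3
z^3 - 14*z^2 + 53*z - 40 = (z - 8)*(z - 5)*(z - 1)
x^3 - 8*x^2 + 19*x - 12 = (x - 4)*(x - 3)*(x - 1)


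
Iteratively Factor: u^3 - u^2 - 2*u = (u - 2)*(u^2 + u) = u*(u - 2)*(u + 1)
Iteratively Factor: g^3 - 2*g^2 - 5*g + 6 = (g - 3)*(g^2 + g - 2) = (g - 3)*(g - 1)*(g + 2)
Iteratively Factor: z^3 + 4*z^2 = (z)*(z^2 + 4*z) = z^2*(z + 4)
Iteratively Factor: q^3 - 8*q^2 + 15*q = (q - 5)*(q^2 - 3*q) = (q - 5)*(q - 3)*(q)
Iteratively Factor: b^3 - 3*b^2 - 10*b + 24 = (b - 4)*(b^2 + b - 6) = (b - 4)*(b + 3)*(b - 2)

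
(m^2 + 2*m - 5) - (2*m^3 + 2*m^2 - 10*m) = -2*m^3 - m^2 + 12*m - 5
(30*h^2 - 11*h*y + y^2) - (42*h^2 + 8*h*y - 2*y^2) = -12*h^2 - 19*h*y + 3*y^2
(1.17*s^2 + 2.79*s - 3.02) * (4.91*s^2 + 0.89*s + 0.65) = 5.7447*s^4 + 14.7402*s^3 - 11.5846*s^2 - 0.8743*s - 1.963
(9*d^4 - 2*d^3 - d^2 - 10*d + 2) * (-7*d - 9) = -63*d^5 - 67*d^4 + 25*d^3 + 79*d^2 + 76*d - 18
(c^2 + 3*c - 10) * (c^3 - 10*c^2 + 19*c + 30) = c^5 - 7*c^4 - 21*c^3 + 187*c^2 - 100*c - 300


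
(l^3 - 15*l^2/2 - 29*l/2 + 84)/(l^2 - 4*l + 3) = (l^2 - 9*l/2 - 28)/(l - 1)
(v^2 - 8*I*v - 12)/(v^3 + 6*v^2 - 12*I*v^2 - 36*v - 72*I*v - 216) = (v - 2*I)/(v^2 + 6*v*(1 - I) - 36*I)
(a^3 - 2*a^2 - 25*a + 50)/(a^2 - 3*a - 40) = (a^2 - 7*a + 10)/(a - 8)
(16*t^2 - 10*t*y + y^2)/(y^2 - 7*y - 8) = (-16*t^2 + 10*t*y - y^2)/(-y^2 + 7*y + 8)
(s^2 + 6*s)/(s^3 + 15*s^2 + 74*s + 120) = s/(s^2 + 9*s + 20)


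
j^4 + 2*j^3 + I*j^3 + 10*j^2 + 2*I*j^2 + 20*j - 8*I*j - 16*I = (j + 2)*(j - 2*I)*(j - I)*(j + 4*I)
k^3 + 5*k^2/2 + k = k*(k + 1/2)*(k + 2)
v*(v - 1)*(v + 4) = v^3 + 3*v^2 - 4*v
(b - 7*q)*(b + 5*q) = b^2 - 2*b*q - 35*q^2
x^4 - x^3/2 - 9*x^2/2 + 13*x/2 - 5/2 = (x - 1)^3*(x + 5/2)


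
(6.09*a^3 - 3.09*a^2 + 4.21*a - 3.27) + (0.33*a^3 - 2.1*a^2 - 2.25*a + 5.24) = 6.42*a^3 - 5.19*a^2 + 1.96*a + 1.97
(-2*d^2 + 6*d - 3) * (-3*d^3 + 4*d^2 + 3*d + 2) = 6*d^5 - 26*d^4 + 27*d^3 + 2*d^2 + 3*d - 6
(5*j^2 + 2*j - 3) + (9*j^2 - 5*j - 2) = 14*j^2 - 3*j - 5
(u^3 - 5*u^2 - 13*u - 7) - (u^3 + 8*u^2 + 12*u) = -13*u^2 - 25*u - 7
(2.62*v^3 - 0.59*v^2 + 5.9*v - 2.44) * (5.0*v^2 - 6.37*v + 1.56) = 13.1*v^5 - 19.6394*v^4 + 37.3455*v^3 - 50.7034*v^2 + 24.7468*v - 3.8064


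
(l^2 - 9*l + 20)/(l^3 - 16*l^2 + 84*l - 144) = (l - 5)/(l^2 - 12*l + 36)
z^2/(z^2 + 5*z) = z/(z + 5)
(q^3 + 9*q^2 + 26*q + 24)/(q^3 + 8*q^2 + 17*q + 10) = (q^2 + 7*q + 12)/(q^2 + 6*q + 5)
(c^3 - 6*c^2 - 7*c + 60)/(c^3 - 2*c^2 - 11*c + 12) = (c - 5)/(c - 1)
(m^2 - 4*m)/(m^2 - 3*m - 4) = m/(m + 1)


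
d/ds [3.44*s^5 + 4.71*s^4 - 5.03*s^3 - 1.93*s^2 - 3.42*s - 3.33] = 17.2*s^4 + 18.84*s^3 - 15.09*s^2 - 3.86*s - 3.42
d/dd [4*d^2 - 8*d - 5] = 8*d - 8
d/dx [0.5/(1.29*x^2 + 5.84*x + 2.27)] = (-1.29*x - 2.92)/(1.29*x^2 + 5.84*x + 2.27)^2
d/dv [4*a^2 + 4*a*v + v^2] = 4*a + 2*v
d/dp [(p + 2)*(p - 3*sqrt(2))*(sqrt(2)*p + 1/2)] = 3*sqrt(2)*p^2 - 11*p + 4*sqrt(2)*p - 11 - 3*sqrt(2)/2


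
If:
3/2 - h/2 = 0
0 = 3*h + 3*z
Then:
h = 3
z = -3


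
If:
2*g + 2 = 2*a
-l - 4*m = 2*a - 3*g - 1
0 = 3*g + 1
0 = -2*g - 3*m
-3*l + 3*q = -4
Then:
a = 2/3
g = -1/3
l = -20/9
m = 2/9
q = -32/9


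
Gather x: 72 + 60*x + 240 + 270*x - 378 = 330*x - 66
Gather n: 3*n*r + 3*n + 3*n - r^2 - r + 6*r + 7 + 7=n*(3*r + 6) - r^2 + 5*r + 14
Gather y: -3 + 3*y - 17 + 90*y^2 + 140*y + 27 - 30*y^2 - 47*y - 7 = 60*y^2 + 96*y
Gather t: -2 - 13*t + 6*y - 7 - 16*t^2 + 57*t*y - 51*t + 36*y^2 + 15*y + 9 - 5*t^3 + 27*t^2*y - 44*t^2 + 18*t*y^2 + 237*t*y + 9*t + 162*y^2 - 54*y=-5*t^3 + t^2*(27*y - 60) + t*(18*y^2 + 294*y - 55) + 198*y^2 - 33*y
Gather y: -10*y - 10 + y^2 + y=y^2 - 9*y - 10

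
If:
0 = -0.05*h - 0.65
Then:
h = -13.00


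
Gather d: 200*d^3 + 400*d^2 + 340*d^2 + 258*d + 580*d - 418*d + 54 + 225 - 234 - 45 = 200*d^3 + 740*d^2 + 420*d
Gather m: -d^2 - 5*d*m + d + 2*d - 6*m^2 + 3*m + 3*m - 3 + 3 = -d^2 + 3*d - 6*m^2 + m*(6 - 5*d)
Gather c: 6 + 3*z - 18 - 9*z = -6*z - 12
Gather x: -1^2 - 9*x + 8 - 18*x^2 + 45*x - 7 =-18*x^2 + 36*x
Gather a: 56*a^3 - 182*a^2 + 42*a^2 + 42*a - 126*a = 56*a^3 - 140*a^2 - 84*a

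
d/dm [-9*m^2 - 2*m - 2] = -18*m - 2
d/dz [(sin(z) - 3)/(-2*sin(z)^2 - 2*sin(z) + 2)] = (sin(z)^2 - 6*sin(z) - 2)*cos(z)/(2*(sin(z) - cos(z)^2)^2)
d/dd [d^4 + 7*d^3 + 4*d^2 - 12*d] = 4*d^3 + 21*d^2 + 8*d - 12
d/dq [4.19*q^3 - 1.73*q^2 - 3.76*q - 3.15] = 12.57*q^2 - 3.46*q - 3.76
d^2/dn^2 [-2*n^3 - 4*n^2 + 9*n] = -12*n - 8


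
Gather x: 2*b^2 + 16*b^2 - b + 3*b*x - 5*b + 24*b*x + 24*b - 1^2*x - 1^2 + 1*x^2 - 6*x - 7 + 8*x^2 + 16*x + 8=18*b^2 + 18*b + 9*x^2 + x*(27*b + 9)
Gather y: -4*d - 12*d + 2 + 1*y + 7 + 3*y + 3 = -16*d + 4*y + 12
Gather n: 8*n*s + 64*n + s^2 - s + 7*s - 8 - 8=n*(8*s + 64) + s^2 + 6*s - 16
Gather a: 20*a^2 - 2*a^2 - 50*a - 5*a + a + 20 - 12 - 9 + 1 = 18*a^2 - 54*a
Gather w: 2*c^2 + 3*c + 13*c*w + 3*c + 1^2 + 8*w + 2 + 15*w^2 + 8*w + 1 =2*c^2 + 6*c + 15*w^2 + w*(13*c + 16) + 4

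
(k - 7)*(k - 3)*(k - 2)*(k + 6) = k^4 - 6*k^3 - 31*k^2 + 204*k - 252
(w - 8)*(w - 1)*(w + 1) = w^3 - 8*w^2 - w + 8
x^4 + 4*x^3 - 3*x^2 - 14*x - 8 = (x - 2)*(x + 1)^2*(x + 4)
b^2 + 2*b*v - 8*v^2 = (b - 2*v)*(b + 4*v)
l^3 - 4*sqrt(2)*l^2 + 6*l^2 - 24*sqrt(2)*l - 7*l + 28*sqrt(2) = (l - 1)*(l + 7)*(l - 4*sqrt(2))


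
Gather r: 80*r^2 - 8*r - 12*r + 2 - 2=80*r^2 - 20*r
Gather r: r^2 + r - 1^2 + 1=r^2 + r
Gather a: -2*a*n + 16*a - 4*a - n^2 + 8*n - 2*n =a*(12 - 2*n) - n^2 + 6*n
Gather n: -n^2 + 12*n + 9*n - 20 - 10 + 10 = -n^2 + 21*n - 20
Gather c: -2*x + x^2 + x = x^2 - x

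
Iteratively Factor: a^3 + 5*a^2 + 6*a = (a + 3)*(a^2 + 2*a) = a*(a + 3)*(a + 2)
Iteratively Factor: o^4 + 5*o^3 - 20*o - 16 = (o - 2)*(o^3 + 7*o^2 + 14*o + 8) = (o - 2)*(o + 4)*(o^2 + 3*o + 2) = (o - 2)*(o + 2)*(o + 4)*(o + 1)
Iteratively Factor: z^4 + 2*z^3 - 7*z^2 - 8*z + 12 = (z + 2)*(z^3 - 7*z + 6) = (z - 2)*(z + 2)*(z^2 + 2*z - 3) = (z - 2)*(z + 2)*(z + 3)*(z - 1)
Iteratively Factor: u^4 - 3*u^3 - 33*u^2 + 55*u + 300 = (u + 3)*(u^3 - 6*u^2 - 15*u + 100) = (u - 5)*(u + 3)*(u^2 - u - 20) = (u - 5)*(u + 3)*(u + 4)*(u - 5)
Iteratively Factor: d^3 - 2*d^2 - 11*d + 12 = (d - 4)*(d^2 + 2*d - 3) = (d - 4)*(d - 1)*(d + 3)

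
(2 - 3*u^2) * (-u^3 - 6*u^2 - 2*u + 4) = 3*u^5 + 18*u^4 + 4*u^3 - 24*u^2 - 4*u + 8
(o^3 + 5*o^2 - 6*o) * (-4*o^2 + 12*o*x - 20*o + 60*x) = -4*o^5 + 12*o^4*x - 40*o^4 + 120*o^3*x - 76*o^3 + 228*o^2*x + 120*o^2 - 360*o*x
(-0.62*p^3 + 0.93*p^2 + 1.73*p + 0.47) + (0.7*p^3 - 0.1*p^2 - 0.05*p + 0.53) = 0.08*p^3 + 0.83*p^2 + 1.68*p + 1.0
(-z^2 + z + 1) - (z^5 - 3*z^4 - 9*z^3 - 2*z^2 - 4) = -z^5 + 3*z^4 + 9*z^3 + z^2 + z + 5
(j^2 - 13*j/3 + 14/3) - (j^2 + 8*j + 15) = -37*j/3 - 31/3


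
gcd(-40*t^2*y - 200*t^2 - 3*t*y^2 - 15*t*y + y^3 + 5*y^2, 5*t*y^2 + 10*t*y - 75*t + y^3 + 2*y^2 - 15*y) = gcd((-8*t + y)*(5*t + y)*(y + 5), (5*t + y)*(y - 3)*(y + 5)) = 5*t*y + 25*t + y^2 + 5*y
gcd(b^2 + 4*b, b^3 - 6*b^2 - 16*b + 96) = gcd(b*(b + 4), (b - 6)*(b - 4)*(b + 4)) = b + 4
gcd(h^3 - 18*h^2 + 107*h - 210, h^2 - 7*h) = h - 7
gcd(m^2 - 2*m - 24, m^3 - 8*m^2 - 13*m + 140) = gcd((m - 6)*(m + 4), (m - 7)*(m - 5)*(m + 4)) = m + 4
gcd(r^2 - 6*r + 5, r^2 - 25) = r - 5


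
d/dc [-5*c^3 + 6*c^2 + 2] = 3*c*(4 - 5*c)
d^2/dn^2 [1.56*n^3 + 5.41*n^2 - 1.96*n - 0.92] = 9.36*n + 10.82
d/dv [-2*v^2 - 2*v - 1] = -4*v - 2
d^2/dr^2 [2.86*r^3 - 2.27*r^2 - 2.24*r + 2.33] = 17.16*r - 4.54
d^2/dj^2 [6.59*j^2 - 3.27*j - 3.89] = 13.1800000000000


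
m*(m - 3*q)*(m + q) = m^3 - 2*m^2*q - 3*m*q^2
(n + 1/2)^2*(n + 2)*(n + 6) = n^4 + 9*n^3 + 81*n^2/4 + 14*n + 3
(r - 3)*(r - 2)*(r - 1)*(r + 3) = r^4 - 3*r^3 - 7*r^2 + 27*r - 18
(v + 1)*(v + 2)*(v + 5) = v^3 + 8*v^2 + 17*v + 10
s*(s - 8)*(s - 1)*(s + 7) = s^4 - 2*s^3 - 55*s^2 + 56*s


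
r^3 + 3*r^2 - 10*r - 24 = (r - 3)*(r + 2)*(r + 4)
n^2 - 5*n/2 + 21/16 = (n - 7/4)*(n - 3/4)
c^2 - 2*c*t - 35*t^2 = (c - 7*t)*(c + 5*t)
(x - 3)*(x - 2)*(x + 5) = x^3 - 19*x + 30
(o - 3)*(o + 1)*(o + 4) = o^3 + 2*o^2 - 11*o - 12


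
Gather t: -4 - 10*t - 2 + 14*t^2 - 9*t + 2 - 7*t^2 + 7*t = 7*t^2 - 12*t - 4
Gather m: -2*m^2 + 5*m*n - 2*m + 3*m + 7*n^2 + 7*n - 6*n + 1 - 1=-2*m^2 + m*(5*n + 1) + 7*n^2 + n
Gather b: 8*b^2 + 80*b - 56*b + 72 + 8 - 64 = 8*b^2 + 24*b + 16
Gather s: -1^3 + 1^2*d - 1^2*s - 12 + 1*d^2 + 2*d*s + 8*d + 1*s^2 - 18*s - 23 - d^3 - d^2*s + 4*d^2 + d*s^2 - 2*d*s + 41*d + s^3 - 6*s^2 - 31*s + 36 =-d^3 + 5*d^2 + 50*d + s^3 + s^2*(d - 5) + s*(-d^2 - 50)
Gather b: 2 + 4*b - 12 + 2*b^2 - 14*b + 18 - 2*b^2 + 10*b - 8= 0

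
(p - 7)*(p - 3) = p^2 - 10*p + 21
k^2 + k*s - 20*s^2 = (k - 4*s)*(k + 5*s)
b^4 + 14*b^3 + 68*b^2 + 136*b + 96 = (b + 2)^2*(b + 4)*(b + 6)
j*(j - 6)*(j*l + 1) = j^3*l - 6*j^2*l + j^2 - 6*j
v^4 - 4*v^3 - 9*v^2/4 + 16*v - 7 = (v - 7/2)*(v - 2)*(v - 1/2)*(v + 2)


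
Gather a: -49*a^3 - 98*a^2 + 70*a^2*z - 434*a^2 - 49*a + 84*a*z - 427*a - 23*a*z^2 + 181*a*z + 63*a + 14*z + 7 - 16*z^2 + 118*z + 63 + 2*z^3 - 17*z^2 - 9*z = -49*a^3 + a^2*(70*z - 532) + a*(-23*z^2 + 265*z - 413) + 2*z^3 - 33*z^2 + 123*z + 70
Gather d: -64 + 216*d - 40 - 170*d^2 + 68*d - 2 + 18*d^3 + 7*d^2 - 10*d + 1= 18*d^3 - 163*d^2 + 274*d - 105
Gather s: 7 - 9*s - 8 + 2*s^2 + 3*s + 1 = 2*s^2 - 6*s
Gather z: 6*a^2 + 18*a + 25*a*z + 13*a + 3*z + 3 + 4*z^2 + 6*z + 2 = 6*a^2 + 31*a + 4*z^2 + z*(25*a + 9) + 5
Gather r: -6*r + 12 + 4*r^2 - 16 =4*r^2 - 6*r - 4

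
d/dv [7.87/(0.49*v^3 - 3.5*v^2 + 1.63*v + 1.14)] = (-11.5689*v^2 + 55.09*v - 12.8281)/(0.49*v^3 - 3.5*v^2 + 1.63*v + 1.14)^2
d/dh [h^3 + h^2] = h*(3*h + 2)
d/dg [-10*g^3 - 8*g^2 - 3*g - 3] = -30*g^2 - 16*g - 3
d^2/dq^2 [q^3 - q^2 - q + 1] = 6*q - 2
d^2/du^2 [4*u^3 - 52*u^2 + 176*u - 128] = 24*u - 104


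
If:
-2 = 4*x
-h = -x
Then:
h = -1/2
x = -1/2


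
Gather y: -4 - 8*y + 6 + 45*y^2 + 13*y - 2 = 45*y^2 + 5*y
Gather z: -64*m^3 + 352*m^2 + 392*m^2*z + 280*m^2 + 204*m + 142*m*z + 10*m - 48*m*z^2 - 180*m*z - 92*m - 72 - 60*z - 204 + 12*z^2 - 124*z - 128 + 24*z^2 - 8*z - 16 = -64*m^3 + 632*m^2 + 122*m + z^2*(36 - 48*m) + z*(392*m^2 - 38*m - 192) - 420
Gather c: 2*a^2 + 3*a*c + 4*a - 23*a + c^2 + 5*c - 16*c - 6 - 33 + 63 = 2*a^2 - 19*a + c^2 + c*(3*a - 11) + 24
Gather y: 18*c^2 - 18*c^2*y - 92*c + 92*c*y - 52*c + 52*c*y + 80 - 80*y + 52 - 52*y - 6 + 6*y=18*c^2 - 144*c + y*(-18*c^2 + 144*c - 126) + 126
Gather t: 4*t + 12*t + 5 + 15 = 16*t + 20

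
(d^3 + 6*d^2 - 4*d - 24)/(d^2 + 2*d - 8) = (d^2 + 8*d + 12)/(d + 4)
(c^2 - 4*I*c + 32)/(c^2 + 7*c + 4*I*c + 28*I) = (c - 8*I)/(c + 7)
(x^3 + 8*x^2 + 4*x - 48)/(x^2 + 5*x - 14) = (x^2 + 10*x + 24)/(x + 7)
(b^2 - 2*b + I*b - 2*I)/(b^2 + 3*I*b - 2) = (b - 2)/(b + 2*I)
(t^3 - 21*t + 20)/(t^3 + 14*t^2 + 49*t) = (t^3 - 21*t + 20)/(t*(t^2 + 14*t + 49))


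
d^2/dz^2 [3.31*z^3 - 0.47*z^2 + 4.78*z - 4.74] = 19.86*z - 0.94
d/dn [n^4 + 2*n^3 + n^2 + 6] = 2*n*(2*n^2 + 3*n + 1)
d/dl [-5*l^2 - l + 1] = -10*l - 1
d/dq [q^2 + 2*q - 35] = 2*q + 2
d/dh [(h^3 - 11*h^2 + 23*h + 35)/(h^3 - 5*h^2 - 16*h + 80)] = 6*(h^2 - 3*h + 16)/(h^4 - 32*h^2 + 256)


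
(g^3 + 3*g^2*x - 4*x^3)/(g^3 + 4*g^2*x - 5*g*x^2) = (g^2 + 4*g*x + 4*x^2)/(g*(g + 5*x))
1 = 1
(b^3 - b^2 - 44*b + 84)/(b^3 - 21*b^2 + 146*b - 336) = (b^2 + 5*b - 14)/(b^2 - 15*b + 56)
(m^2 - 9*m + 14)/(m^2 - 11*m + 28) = (m - 2)/(m - 4)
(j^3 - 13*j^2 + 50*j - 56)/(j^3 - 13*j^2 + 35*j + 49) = (j^2 - 6*j + 8)/(j^2 - 6*j - 7)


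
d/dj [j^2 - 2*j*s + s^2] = 2*j - 2*s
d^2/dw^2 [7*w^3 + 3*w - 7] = 42*w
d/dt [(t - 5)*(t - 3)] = 2*t - 8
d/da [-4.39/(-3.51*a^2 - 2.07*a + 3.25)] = (-30.8178*a - 9.0873)/(3.51*a^2 + 2.07*a - 3.25)^2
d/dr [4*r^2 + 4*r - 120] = 8*r + 4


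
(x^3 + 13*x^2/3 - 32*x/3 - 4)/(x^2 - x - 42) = (3*x^2 - 5*x - 2)/(3*(x - 7))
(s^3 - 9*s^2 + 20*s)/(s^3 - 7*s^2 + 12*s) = (s - 5)/(s - 3)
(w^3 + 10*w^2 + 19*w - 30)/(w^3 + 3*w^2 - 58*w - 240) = (w - 1)/(w - 8)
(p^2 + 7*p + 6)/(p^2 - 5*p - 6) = (p + 6)/(p - 6)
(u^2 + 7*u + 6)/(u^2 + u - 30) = (u + 1)/(u - 5)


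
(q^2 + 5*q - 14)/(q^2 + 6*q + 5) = (q^2 + 5*q - 14)/(q^2 + 6*q + 5)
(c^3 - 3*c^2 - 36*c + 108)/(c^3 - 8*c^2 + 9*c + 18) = (c + 6)/(c + 1)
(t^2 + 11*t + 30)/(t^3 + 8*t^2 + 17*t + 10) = (t + 6)/(t^2 + 3*t + 2)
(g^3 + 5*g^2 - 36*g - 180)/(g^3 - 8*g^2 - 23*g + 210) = (g + 6)/(g - 7)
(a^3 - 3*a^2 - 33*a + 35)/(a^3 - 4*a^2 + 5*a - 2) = (a^2 - 2*a - 35)/(a^2 - 3*a + 2)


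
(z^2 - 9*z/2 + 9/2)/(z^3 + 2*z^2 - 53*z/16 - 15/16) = 8*(2*z^2 - 9*z + 9)/(16*z^3 + 32*z^2 - 53*z - 15)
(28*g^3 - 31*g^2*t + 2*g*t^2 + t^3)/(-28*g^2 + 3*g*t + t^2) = -g + t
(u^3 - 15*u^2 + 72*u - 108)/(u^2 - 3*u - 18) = (u^2 - 9*u + 18)/(u + 3)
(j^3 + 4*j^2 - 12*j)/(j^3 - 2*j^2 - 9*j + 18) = j*(j + 6)/(j^2 - 9)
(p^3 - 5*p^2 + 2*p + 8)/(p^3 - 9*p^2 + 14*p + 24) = (p - 2)/(p - 6)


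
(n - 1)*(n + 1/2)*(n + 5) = n^3 + 9*n^2/2 - 3*n - 5/2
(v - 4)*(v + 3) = v^2 - v - 12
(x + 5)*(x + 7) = x^2 + 12*x + 35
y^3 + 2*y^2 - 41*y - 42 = (y - 6)*(y + 1)*(y + 7)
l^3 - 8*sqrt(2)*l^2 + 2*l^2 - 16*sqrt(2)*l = l*(l + 2)*(l - 8*sqrt(2))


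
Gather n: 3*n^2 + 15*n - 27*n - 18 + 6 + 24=3*n^2 - 12*n + 12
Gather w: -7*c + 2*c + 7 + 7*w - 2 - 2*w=-5*c + 5*w + 5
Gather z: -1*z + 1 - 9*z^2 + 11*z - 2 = -9*z^2 + 10*z - 1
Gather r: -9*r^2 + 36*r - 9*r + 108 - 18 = -9*r^2 + 27*r + 90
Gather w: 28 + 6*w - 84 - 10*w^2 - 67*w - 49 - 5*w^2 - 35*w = -15*w^2 - 96*w - 105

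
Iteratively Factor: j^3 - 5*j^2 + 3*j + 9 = (j + 1)*(j^2 - 6*j + 9) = (j - 3)*(j + 1)*(j - 3)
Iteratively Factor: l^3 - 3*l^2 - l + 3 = (l - 3)*(l^2 - 1) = (l - 3)*(l - 1)*(l + 1)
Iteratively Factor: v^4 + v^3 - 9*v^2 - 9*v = (v + 1)*(v^3 - 9*v) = (v + 1)*(v + 3)*(v^2 - 3*v) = (v - 3)*(v + 1)*(v + 3)*(v)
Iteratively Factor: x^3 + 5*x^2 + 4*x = (x)*(x^2 + 5*x + 4) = x*(x + 4)*(x + 1)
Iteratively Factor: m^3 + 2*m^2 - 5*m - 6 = (m + 3)*(m^2 - m - 2) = (m - 2)*(m + 3)*(m + 1)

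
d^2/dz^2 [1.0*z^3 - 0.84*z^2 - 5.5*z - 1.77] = 6.0*z - 1.68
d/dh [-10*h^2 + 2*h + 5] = 2 - 20*h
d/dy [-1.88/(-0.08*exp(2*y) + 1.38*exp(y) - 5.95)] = (2.5944 - 0.3008*exp(y))*exp(y)/(0.08*exp(2*y) - 1.38*exp(y) + 5.95)^2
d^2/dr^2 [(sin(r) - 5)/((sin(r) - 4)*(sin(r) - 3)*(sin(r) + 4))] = 2*(-2*sin(r)^7 + 27*sin(r)^6 - 116*sin(r)^5 + 307*sin(r)^4 - 1007*sin(r)^3 + 1513*sin(r)^2 + 1200*sin(r) - 1232)/((sin(r) - 4)^3*(sin(r) - 3)^3*(sin(r) + 4)^3)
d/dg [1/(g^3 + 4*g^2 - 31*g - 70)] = (-3*g^2 - 8*g + 31)/(g^3 + 4*g^2 - 31*g - 70)^2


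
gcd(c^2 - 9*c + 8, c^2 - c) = c - 1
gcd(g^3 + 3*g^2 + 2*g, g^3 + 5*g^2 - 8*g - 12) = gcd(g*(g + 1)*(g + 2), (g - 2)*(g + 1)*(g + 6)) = g + 1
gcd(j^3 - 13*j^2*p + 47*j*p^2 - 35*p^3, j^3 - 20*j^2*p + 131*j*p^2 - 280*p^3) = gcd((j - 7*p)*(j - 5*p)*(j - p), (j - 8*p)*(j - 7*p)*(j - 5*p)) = j^2 - 12*j*p + 35*p^2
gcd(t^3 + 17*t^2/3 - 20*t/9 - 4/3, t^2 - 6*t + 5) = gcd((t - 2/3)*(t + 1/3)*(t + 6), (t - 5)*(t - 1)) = 1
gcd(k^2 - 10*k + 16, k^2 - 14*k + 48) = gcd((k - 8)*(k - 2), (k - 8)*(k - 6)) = k - 8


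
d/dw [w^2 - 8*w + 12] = 2*w - 8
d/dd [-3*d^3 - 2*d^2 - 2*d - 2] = -9*d^2 - 4*d - 2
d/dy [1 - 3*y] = -3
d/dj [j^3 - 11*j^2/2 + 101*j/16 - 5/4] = 3*j^2 - 11*j + 101/16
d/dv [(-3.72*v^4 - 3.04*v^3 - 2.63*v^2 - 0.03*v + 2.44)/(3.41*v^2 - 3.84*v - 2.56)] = (-25.3704*v^5 + 32.488*v^4 + 61.44*v^3 + 33.5487*v^2 - 3.1752*v + 9.4464)/(11.6281*v^4 - 26.1888*v^3 - 2.7136*v^2 + 19.6608*v + 6.5536)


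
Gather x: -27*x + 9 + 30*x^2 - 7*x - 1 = 30*x^2 - 34*x + 8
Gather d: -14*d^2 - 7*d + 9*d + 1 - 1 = -14*d^2 + 2*d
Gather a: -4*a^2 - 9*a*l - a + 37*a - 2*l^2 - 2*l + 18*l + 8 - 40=-4*a^2 + a*(36 - 9*l) - 2*l^2 + 16*l - 32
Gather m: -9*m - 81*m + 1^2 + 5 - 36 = -90*m - 30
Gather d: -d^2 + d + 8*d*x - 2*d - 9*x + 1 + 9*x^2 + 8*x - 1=-d^2 + d*(8*x - 1) + 9*x^2 - x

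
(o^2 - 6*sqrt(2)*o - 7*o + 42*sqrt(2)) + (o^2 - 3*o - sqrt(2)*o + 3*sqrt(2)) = 2*o^2 - 10*o - 7*sqrt(2)*o + 45*sqrt(2)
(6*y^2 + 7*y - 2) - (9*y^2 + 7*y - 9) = 7 - 3*y^2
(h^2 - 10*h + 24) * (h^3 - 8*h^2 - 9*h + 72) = h^5 - 18*h^4 + 95*h^3 - 30*h^2 - 936*h + 1728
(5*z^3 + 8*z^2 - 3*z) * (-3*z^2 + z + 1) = -15*z^5 - 19*z^4 + 22*z^3 + 5*z^2 - 3*z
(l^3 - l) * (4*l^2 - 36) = 4*l^5 - 40*l^3 + 36*l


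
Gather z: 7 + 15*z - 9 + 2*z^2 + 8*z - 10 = 2*z^2 + 23*z - 12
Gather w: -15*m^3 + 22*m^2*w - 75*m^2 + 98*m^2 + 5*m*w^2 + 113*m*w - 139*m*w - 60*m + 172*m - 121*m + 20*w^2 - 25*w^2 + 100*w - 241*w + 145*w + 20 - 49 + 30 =-15*m^3 + 23*m^2 - 9*m + w^2*(5*m - 5) + w*(22*m^2 - 26*m + 4) + 1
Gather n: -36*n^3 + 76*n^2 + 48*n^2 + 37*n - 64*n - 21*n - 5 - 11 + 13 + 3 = -36*n^3 + 124*n^2 - 48*n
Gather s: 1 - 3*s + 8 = 9 - 3*s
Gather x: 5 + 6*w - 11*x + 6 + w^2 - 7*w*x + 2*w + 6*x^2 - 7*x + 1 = w^2 + 8*w + 6*x^2 + x*(-7*w - 18) + 12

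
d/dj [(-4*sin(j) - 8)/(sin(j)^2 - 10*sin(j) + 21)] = 4*(sin(j)^2 + 4*sin(j) - 41)*cos(j)/(sin(j)^2 - 10*sin(j) + 21)^2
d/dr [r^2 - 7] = 2*r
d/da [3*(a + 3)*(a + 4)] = 6*a + 21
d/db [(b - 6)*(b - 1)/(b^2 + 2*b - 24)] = 3*(3*b^2 - 20*b + 52)/(b^4 + 4*b^3 - 44*b^2 - 96*b + 576)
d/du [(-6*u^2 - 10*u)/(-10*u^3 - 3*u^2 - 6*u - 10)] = 2*(-30*u^4 - 100*u^3 + 3*u^2 + 60*u + 50)/(100*u^6 + 60*u^5 + 129*u^4 + 236*u^3 + 96*u^2 + 120*u + 100)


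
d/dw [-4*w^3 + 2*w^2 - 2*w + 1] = -12*w^2 + 4*w - 2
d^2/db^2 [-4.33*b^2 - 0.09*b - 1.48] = -8.66000000000000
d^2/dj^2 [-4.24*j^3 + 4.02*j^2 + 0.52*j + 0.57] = 8.04 - 25.44*j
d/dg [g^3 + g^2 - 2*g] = 3*g^2 + 2*g - 2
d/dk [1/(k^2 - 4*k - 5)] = 2*(2 - k)/(-k^2 + 4*k + 5)^2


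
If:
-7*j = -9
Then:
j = 9/7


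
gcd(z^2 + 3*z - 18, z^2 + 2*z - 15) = z - 3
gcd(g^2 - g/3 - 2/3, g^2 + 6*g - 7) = g - 1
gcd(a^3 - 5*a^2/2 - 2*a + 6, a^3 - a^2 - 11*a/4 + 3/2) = a^2 - a/2 - 3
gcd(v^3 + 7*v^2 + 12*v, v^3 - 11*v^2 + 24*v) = v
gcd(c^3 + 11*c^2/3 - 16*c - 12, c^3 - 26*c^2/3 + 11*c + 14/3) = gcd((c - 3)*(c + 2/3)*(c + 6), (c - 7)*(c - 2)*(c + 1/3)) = 1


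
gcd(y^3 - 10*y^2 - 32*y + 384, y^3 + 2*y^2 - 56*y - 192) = y^2 - 2*y - 48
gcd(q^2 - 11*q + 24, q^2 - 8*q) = q - 8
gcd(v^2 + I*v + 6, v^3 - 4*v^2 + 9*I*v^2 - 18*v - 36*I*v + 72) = v + 3*I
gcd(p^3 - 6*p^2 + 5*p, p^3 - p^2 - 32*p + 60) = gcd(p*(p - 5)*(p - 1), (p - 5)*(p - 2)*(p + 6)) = p - 5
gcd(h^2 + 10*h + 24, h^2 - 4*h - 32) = h + 4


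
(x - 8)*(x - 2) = x^2 - 10*x + 16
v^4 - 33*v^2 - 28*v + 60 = (v - 6)*(v - 1)*(v + 2)*(v + 5)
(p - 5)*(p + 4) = p^2 - p - 20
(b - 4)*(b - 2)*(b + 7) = b^3 + b^2 - 34*b + 56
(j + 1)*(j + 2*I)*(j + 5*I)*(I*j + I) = I*j^4 - 7*j^3 + 2*I*j^3 - 14*j^2 - 9*I*j^2 - 7*j - 20*I*j - 10*I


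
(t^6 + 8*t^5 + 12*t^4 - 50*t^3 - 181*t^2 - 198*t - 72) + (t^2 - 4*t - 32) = t^6 + 8*t^5 + 12*t^4 - 50*t^3 - 180*t^2 - 202*t - 104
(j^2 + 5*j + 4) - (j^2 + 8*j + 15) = -3*j - 11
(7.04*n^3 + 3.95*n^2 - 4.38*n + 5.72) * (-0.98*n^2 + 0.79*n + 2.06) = -6.8992*n^5 + 1.6906*n^4 + 21.9153*n^3 - 0.9288*n^2 - 4.504*n + 11.7832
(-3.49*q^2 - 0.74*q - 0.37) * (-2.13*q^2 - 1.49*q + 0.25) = 7.4337*q^4 + 6.7763*q^3 + 1.0182*q^2 + 0.3663*q - 0.0925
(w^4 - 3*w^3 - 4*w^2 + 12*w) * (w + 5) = w^5 + 2*w^4 - 19*w^3 - 8*w^2 + 60*w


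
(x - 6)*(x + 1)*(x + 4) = x^3 - x^2 - 26*x - 24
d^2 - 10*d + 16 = (d - 8)*(d - 2)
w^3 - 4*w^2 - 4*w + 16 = (w - 4)*(w - 2)*(w + 2)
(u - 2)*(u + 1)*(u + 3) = u^3 + 2*u^2 - 5*u - 6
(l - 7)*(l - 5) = l^2 - 12*l + 35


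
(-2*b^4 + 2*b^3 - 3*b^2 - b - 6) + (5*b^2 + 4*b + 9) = -2*b^4 + 2*b^3 + 2*b^2 + 3*b + 3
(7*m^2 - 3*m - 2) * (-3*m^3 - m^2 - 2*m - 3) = -21*m^5 + 2*m^4 - 5*m^3 - 13*m^2 + 13*m + 6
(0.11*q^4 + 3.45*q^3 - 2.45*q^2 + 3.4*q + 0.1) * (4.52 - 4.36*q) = -0.4796*q^5 - 14.5448*q^4 + 26.276*q^3 - 25.898*q^2 + 14.932*q + 0.452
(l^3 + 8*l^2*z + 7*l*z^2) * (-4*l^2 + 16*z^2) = -4*l^5 - 32*l^4*z - 12*l^3*z^2 + 128*l^2*z^3 + 112*l*z^4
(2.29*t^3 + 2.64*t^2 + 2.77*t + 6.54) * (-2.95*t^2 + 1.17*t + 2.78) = -6.7555*t^5 - 5.1087*t^4 + 1.2835*t^3 - 8.7129*t^2 + 15.3524*t + 18.1812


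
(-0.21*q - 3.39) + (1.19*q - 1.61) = 0.98*q - 5.0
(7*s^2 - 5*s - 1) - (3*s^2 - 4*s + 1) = 4*s^2 - s - 2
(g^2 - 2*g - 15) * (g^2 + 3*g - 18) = g^4 + g^3 - 39*g^2 - 9*g + 270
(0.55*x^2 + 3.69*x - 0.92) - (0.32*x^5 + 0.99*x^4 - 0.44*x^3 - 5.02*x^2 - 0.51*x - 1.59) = -0.32*x^5 - 0.99*x^4 + 0.44*x^3 + 5.57*x^2 + 4.2*x + 0.67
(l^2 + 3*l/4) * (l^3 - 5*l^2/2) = l^5 - 7*l^4/4 - 15*l^3/8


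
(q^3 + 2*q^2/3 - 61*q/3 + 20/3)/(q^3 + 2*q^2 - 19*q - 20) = (q - 1/3)/(q + 1)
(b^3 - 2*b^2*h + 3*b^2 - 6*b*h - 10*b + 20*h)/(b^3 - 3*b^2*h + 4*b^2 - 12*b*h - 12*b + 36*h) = (b^2 - 2*b*h + 5*b - 10*h)/(b^2 - 3*b*h + 6*b - 18*h)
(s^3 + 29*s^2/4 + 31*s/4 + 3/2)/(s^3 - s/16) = 4*(s^2 + 7*s + 6)/(s*(4*s - 1))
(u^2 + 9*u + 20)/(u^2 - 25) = (u + 4)/(u - 5)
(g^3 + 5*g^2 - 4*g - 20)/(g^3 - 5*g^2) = (g^3 + 5*g^2 - 4*g - 20)/(g^2*(g - 5))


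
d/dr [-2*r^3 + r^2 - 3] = 2*r*(1 - 3*r)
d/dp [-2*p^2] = -4*p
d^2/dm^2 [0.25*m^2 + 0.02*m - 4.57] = 0.500000000000000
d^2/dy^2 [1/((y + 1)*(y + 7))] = 2*((y + 1)^2 + (y + 1)*(y + 7) + (y + 7)^2)/((y + 1)^3*(y + 7)^3)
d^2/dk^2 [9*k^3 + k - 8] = 54*k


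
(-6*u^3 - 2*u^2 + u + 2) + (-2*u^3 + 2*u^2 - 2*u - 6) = -8*u^3 - u - 4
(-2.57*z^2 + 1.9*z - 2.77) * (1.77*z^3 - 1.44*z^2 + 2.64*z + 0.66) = -4.5489*z^5 + 7.0638*z^4 - 14.4237*z^3 + 7.3086*z^2 - 6.0588*z - 1.8282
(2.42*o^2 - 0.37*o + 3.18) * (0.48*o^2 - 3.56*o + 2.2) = 1.1616*o^4 - 8.7928*o^3 + 8.1676*o^2 - 12.1348*o + 6.996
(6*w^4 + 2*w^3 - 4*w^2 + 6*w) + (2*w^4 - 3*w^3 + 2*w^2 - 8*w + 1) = 8*w^4 - w^3 - 2*w^2 - 2*w + 1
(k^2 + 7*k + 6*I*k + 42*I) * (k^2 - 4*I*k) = k^4 + 7*k^3 + 2*I*k^3 + 24*k^2 + 14*I*k^2 + 168*k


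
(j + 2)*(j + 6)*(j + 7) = j^3 + 15*j^2 + 68*j + 84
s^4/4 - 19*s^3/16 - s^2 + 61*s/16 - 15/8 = (s/4 + 1/2)*(s - 5)*(s - 1)*(s - 3/4)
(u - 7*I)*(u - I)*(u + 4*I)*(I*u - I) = I*u^4 + 4*u^3 - I*u^3 - 4*u^2 + 25*I*u^2 + 28*u - 25*I*u - 28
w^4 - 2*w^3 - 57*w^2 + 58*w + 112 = (w - 8)*(w - 2)*(w + 1)*(w + 7)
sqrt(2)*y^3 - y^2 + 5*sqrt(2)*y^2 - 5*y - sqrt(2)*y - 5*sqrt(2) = (y + 5)*(y - sqrt(2))*(sqrt(2)*y + 1)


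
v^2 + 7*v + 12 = (v + 3)*(v + 4)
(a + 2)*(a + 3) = a^2 + 5*a + 6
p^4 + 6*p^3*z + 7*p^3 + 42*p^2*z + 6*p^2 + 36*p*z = p*(p + 1)*(p + 6)*(p + 6*z)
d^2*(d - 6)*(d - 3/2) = d^4 - 15*d^3/2 + 9*d^2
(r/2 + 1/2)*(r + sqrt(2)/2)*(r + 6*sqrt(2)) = r^3/2 + r^2/2 + 13*sqrt(2)*r^2/4 + 3*r + 13*sqrt(2)*r/4 + 3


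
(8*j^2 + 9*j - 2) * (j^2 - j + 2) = 8*j^4 + j^3 + 5*j^2 + 20*j - 4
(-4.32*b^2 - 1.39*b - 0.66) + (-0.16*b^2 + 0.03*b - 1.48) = -4.48*b^2 - 1.36*b - 2.14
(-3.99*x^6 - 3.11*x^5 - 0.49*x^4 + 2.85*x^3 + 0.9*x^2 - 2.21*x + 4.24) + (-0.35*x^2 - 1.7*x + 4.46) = -3.99*x^6 - 3.11*x^5 - 0.49*x^4 + 2.85*x^3 + 0.55*x^2 - 3.91*x + 8.7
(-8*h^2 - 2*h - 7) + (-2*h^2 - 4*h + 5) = -10*h^2 - 6*h - 2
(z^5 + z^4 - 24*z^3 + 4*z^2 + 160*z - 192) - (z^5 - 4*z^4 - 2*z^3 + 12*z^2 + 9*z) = 5*z^4 - 22*z^3 - 8*z^2 + 151*z - 192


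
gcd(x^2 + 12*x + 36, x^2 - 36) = x + 6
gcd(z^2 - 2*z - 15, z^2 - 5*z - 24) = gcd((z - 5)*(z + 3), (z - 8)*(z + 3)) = z + 3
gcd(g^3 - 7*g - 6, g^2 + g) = g + 1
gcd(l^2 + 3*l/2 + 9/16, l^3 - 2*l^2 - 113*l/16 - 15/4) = l + 3/4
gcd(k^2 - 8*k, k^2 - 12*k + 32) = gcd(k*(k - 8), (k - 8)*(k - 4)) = k - 8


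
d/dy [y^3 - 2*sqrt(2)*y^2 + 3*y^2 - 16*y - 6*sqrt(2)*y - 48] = 3*y^2 - 4*sqrt(2)*y + 6*y - 16 - 6*sqrt(2)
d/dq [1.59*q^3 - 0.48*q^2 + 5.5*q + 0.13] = 4.77*q^2 - 0.96*q + 5.5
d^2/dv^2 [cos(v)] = -cos(v)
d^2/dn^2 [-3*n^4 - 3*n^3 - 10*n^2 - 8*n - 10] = -36*n^2 - 18*n - 20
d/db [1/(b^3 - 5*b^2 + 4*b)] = (-3*b^2 + 10*b - 4)/(b^2*(b^2 - 5*b + 4)^2)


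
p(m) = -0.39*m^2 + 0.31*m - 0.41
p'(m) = 0.31 - 0.78*m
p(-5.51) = -13.96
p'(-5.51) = 4.61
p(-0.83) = -0.94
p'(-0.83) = 0.96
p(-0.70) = -0.82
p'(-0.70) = 0.86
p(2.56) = -2.17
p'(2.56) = -1.69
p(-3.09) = -5.09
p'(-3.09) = 2.72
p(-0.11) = -0.45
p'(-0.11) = 0.40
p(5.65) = -11.11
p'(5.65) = -4.10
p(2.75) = -2.51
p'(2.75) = -1.84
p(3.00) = -2.99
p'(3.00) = -2.03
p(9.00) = -29.21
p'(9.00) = -6.71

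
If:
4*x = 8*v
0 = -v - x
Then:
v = 0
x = 0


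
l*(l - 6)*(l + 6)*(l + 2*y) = l^4 + 2*l^3*y - 36*l^2 - 72*l*y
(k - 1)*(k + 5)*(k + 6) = k^3 + 10*k^2 + 19*k - 30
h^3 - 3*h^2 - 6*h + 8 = (h - 4)*(h - 1)*(h + 2)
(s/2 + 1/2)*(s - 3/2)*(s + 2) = s^3/2 + 3*s^2/4 - 5*s/4 - 3/2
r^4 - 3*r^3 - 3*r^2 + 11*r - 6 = (r - 3)*(r - 1)^2*(r + 2)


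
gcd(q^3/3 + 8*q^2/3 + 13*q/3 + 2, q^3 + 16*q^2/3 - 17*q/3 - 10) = q^2 + 7*q + 6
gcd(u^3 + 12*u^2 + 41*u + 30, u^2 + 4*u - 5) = u + 5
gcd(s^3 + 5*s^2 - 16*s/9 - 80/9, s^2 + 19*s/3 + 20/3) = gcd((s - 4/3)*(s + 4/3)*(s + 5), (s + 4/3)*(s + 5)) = s^2 + 19*s/3 + 20/3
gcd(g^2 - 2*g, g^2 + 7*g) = g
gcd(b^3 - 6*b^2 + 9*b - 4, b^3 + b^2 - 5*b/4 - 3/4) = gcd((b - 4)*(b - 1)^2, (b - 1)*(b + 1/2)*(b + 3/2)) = b - 1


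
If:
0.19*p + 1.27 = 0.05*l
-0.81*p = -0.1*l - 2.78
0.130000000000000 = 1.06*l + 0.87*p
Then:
No Solution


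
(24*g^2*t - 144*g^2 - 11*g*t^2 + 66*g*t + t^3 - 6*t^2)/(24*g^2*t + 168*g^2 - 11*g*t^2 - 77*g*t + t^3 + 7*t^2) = (t - 6)/(t + 7)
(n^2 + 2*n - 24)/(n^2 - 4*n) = (n + 6)/n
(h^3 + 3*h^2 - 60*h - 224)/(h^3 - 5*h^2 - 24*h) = (h^2 + 11*h + 28)/(h*(h + 3))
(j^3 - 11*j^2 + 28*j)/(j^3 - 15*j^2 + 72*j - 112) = j/(j - 4)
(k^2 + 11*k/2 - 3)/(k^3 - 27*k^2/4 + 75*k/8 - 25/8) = 4*(k + 6)/(4*k^2 - 25*k + 25)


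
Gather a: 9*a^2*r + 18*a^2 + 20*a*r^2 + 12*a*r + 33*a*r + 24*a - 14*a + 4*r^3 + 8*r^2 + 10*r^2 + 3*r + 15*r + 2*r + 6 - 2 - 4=a^2*(9*r + 18) + a*(20*r^2 + 45*r + 10) + 4*r^3 + 18*r^2 + 20*r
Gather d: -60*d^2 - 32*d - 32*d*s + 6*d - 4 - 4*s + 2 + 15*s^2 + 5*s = -60*d^2 + d*(-32*s - 26) + 15*s^2 + s - 2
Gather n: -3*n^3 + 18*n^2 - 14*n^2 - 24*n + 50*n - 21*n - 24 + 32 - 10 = -3*n^3 + 4*n^2 + 5*n - 2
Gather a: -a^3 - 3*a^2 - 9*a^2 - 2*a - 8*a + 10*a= -a^3 - 12*a^2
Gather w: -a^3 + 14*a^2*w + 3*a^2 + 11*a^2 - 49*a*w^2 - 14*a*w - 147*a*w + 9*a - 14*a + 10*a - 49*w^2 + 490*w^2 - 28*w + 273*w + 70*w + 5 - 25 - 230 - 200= -a^3 + 14*a^2 + 5*a + w^2*(441 - 49*a) + w*(14*a^2 - 161*a + 315) - 450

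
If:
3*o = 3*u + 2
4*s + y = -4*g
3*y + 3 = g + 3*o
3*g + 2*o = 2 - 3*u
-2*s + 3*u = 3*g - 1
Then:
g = 39/88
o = 47/88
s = -4/11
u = -35/264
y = -7/22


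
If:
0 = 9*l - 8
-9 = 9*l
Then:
No Solution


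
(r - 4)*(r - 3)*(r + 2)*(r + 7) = r^4 + 2*r^3 - 37*r^2 + 10*r + 168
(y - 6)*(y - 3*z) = y^2 - 3*y*z - 6*y + 18*z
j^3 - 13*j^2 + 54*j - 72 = (j - 6)*(j - 4)*(j - 3)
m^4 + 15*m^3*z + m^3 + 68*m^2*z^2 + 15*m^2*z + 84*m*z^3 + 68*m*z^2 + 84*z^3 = (m + 1)*(m + 2*z)*(m + 6*z)*(m + 7*z)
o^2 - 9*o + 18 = (o - 6)*(o - 3)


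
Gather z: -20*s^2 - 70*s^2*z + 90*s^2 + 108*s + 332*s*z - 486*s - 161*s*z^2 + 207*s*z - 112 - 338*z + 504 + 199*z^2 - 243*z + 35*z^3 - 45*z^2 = 70*s^2 - 378*s + 35*z^3 + z^2*(154 - 161*s) + z*(-70*s^2 + 539*s - 581) + 392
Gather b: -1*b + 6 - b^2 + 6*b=-b^2 + 5*b + 6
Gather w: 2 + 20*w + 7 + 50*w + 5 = 70*w + 14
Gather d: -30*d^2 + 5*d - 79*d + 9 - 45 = -30*d^2 - 74*d - 36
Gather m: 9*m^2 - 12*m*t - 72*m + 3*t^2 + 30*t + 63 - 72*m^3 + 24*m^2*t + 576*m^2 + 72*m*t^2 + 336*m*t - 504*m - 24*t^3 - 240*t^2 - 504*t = -72*m^3 + m^2*(24*t + 585) + m*(72*t^2 + 324*t - 576) - 24*t^3 - 237*t^2 - 474*t + 63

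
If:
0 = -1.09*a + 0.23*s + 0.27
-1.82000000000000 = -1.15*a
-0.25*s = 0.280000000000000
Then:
No Solution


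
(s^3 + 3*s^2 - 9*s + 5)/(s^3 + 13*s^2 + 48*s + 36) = (s^3 + 3*s^2 - 9*s + 5)/(s^3 + 13*s^2 + 48*s + 36)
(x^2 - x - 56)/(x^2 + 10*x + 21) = (x - 8)/(x + 3)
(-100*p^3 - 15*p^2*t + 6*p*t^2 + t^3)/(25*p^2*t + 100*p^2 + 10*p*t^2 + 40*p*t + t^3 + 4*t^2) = (-4*p + t)/(t + 4)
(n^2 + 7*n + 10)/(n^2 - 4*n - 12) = (n + 5)/(n - 6)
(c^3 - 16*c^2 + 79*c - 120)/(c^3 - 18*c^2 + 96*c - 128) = (c^2 - 8*c + 15)/(c^2 - 10*c + 16)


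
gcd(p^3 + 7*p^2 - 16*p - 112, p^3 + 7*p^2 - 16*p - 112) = p^3 + 7*p^2 - 16*p - 112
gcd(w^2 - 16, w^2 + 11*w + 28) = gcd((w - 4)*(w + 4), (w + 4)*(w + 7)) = w + 4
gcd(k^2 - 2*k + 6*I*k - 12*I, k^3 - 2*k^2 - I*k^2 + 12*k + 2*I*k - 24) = k - 2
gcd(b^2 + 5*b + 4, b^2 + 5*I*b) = 1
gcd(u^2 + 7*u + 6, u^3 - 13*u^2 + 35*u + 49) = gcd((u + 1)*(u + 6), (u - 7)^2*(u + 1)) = u + 1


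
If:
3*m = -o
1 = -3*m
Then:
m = -1/3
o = 1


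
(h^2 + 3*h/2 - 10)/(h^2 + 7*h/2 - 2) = (2*h - 5)/(2*h - 1)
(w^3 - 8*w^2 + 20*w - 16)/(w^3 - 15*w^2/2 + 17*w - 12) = 2*(w - 2)/(2*w - 3)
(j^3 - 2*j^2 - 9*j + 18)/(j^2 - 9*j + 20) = (j^3 - 2*j^2 - 9*j + 18)/(j^2 - 9*j + 20)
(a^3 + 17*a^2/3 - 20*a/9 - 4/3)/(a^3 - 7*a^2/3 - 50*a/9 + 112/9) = (9*a^3 + 51*a^2 - 20*a - 12)/(9*a^3 - 21*a^2 - 50*a + 112)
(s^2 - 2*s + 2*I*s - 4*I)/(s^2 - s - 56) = (s^2 + 2*s*(-1 + I) - 4*I)/(s^2 - s - 56)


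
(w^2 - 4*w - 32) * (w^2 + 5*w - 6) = w^4 + w^3 - 58*w^2 - 136*w + 192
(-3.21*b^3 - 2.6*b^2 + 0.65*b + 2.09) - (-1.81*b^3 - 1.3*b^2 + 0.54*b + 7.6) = -1.4*b^3 - 1.3*b^2 + 0.11*b - 5.51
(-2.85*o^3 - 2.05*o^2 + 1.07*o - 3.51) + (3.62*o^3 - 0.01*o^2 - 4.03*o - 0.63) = 0.77*o^3 - 2.06*o^2 - 2.96*o - 4.14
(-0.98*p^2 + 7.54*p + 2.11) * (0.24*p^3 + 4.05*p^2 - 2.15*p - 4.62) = -0.2352*p^5 - 2.1594*p^4 + 33.1504*p^3 - 3.1379*p^2 - 39.3713*p - 9.7482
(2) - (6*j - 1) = 3 - 6*j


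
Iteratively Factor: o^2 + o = (o)*(o + 1)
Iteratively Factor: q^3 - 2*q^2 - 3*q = (q)*(q^2 - 2*q - 3) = q*(q + 1)*(q - 3)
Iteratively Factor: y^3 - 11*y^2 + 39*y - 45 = (y - 5)*(y^2 - 6*y + 9) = (y - 5)*(y - 3)*(y - 3)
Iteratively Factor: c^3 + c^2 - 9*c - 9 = (c + 1)*(c^2 - 9) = (c - 3)*(c + 1)*(c + 3)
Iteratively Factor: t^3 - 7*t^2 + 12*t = (t - 4)*(t^2 - 3*t) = (t - 4)*(t - 3)*(t)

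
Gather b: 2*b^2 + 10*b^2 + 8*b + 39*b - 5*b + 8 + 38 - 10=12*b^2 + 42*b + 36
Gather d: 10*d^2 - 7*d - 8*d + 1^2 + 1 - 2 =10*d^2 - 15*d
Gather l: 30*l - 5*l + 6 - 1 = 25*l + 5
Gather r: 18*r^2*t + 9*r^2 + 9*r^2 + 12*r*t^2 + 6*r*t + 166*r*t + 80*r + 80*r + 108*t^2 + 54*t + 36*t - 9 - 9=r^2*(18*t + 18) + r*(12*t^2 + 172*t + 160) + 108*t^2 + 90*t - 18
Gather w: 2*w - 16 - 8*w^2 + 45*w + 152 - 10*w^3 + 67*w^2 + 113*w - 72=-10*w^3 + 59*w^2 + 160*w + 64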